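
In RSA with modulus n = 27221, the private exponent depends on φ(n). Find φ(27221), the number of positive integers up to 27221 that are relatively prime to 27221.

Factor: 27221 = 163 · 167.
φ(27221) = (163−1) · (167−1) = 162 · 166 = 26892.

26892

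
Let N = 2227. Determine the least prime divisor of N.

17

2227 is odd.
Digit sum 13, not divisible by 3.
Ends in 7: not divisible by 5.
7: 2227 = 7·318 + 1
11: 2227 = 11·202 + 5
13: 2227 = 13·171 + 4
17: 2227 = 17·131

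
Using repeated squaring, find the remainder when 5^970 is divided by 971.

5^1 ≡ 5 (mod 971)
5^2 ≡ 5^2 = 25 ≡ 25 (mod 971)
5^4 ≡ 25^2 = 625 ≡ 625 (mod 971)
5^8 ≡ 625^2 = 390625 ≡ 283 (mod 971)
5^16 ≡ 283^2 = 80089 ≡ 467 (mod 971)
5^32 ≡ 467^2 = 218089 ≡ 585 (mod 971)
5^64 ≡ 585^2 = 342225 ≡ 433 (mod 971)
5^128 ≡ 433^2 = 187489 ≡ 86 (mod 971)
5^256 ≡ 86^2 = 7396 ≡ 599 (mod 971)
5^512 ≡ 599^2 = 358801 ≡ 502 (mod 971)
970 = 512 + 256 + 128 + 64 + 8 + 2 in binary powers of 2.
So 5^970 ≡ 502 · 599 · 86 · 433 · 283 · 25 ≡ 1 (mod 971).
Since the result is 1, base 5 gives no evidence that 971 is composite.

1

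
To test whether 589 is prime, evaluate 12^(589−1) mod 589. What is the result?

12^1 ≡ 12 (mod 589)
12^2 ≡ 12^2 = 144 ≡ 144 (mod 589)
12^4 ≡ 144^2 = 20736 ≡ 121 (mod 589)
12^8 ≡ 121^2 = 14641 ≡ 505 (mod 589)
12^16 ≡ 505^2 = 255025 ≡ 577 (mod 589)
12^32 ≡ 577^2 = 332929 ≡ 144 (mod 589)
12^64 ≡ 144^2 = 20736 ≡ 121 (mod 589)
12^128 ≡ 121^2 = 14641 ≡ 505 (mod 589)
12^256 ≡ 505^2 = 255025 ≡ 577 (mod 589)
12^512 ≡ 577^2 = 332929 ≡ 144 (mod 589)
588 = 512 + 64 + 8 + 4 in binary powers of 2.
So 12^588 ≡ 144 · 121 · 505 · 121 ≡ 39 (mod 589).
Since 39 ≠ 1, base 12 is a Fermat witness: 589 is composite.

39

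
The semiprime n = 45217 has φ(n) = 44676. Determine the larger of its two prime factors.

φ(n) = (p−1)(q−1) = n − (p+q) + 1, so p + q = 45217 − 44676 + 1 = 542.
p and q are the roots of t² − 542t + 45217 = 0.
Discriminant: 542² − 4·45217 = 293764 − 180868 = 112896; √112896 = 336.
q = (542 − 336)/2 = 103, p = (542 + 336)/2 = 439.
Check: 103 · 439 = 45217.

439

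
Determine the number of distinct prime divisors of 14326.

14326 = 2 · 7163
7163 = 13 · 551
551 = 19 · 29
14326 = 2 · 13 · 19 · 29, which has 4 distinct prime factors.

4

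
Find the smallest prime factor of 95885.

95885 is odd.
Digit sum 35, not divisible by 3.
Ends in 5: divisible by 5.

5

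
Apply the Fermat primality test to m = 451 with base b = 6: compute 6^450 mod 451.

155

6^1 ≡ 6 (mod 451)
6^2 ≡ 6^2 = 36 ≡ 36 (mod 451)
6^4 ≡ 36^2 = 1296 ≡ 394 (mod 451)
6^8 ≡ 394^2 = 155236 ≡ 92 (mod 451)
6^16 ≡ 92^2 = 8464 ≡ 346 (mod 451)
6^32 ≡ 346^2 = 119716 ≡ 201 (mod 451)
6^64 ≡ 201^2 = 40401 ≡ 262 (mod 451)
6^128 ≡ 262^2 = 68644 ≡ 92 (mod 451)
6^256 ≡ 92^2 = 8464 ≡ 346 (mod 451)
450 = 256 + 128 + 64 + 2 in binary powers of 2.
So 6^450 ≡ 346 · 92 · 262 · 36 ≡ 155 (mod 451).
Since 155 ≠ 1, base 6 is a Fermat witness: 451 is composite.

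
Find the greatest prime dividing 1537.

1537 = 29 · 53
53 is prime.
So 1537 = 29 · 53; the largest prime factor is 53.

53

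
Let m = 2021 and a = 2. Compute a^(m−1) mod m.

2^1 ≡ 2 (mod 2021)
2^2 ≡ 2^2 = 4 ≡ 4 (mod 2021)
2^4 ≡ 4^2 = 16 ≡ 16 (mod 2021)
2^8 ≡ 16^2 = 256 ≡ 256 (mod 2021)
2^16 ≡ 256^2 = 65536 ≡ 864 (mod 2021)
2^32 ≡ 864^2 = 746496 ≡ 747 (mod 2021)
2^64 ≡ 747^2 = 558009 ≡ 213 (mod 2021)
2^128 ≡ 213^2 = 45369 ≡ 907 (mod 2021)
2^256 ≡ 907^2 = 822649 ≡ 102 (mod 2021)
2^512 ≡ 102^2 = 10404 ≡ 299 (mod 2021)
2^1024 ≡ 299^2 = 89401 ≡ 477 (mod 2021)
2020 = 1024 + 512 + 256 + 128 + 64 + 32 + 4 in binary powers of 2.
So 2^2020 ≡ 477 · 299 · 102 · 907 · 213 · 747 · 16 ≡ 661 (mod 2021).
Since 661 ≠ 1, base 2 is a Fermat witness: 2021 is composite.

661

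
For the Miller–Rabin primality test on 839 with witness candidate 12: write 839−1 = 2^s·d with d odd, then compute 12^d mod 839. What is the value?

839 − 1 = 838 = 2^1 · 419, so d = 419.
12^1 ≡ 12 (mod 839)
12^2 ≡ 12^2 = 144 ≡ 144 (mod 839)
12^4 ≡ 144^2 = 20736 ≡ 600 (mod 839)
12^8 ≡ 600^2 = 360000 ≡ 69 (mod 839)
12^16 ≡ 69^2 = 4761 ≡ 566 (mod 839)
12^32 ≡ 566^2 = 320356 ≡ 697 (mod 839)
12^64 ≡ 697^2 = 485809 ≡ 28 (mod 839)
12^128 ≡ 28^2 = 784 ≡ 784 (mod 839)
12^256 ≡ 784^2 = 614656 ≡ 508 (mod 839)
419 = 256 + 128 + 32 + 2 + 1 in binary powers of 2.
So 12^419 ≡ 508 · 784 · 697 · 144 · 12 ≡ 1 (mod 839).
Since 12^d ≡ 1 (mod 839), base 12 does not prove 839 composite.

1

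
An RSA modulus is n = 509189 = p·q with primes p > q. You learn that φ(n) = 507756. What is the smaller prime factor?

647

φ(n) = (p−1)(q−1) = n − (p+q) + 1, so p + q = 509189 − 507756 + 1 = 1434.
p and q are the roots of t² − 1434t + 509189 = 0.
Discriminant: 1434² − 4·509189 = 2056356 − 2036756 = 19600; √19600 = 140.
q = (1434 − 140)/2 = 647, p = (1434 + 140)/2 = 787.
Check: 647 · 787 = 509189.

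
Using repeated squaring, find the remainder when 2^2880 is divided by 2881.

895

2^1 ≡ 2 (mod 2881)
2^2 ≡ 2^2 = 4 ≡ 4 (mod 2881)
2^4 ≡ 4^2 = 16 ≡ 16 (mod 2881)
2^8 ≡ 16^2 = 256 ≡ 256 (mod 2881)
2^16 ≡ 256^2 = 65536 ≡ 2154 (mod 2881)
2^32 ≡ 2154^2 = 4639716 ≡ 1306 (mod 2881)
2^64 ≡ 1306^2 = 1705636 ≡ 84 (mod 2881)
2^128 ≡ 84^2 = 7056 ≡ 1294 (mod 2881)
2^256 ≡ 1294^2 = 1674436 ≡ 575 (mod 2881)
2^512 ≡ 575^2 = 330625 ≡ 2191 (mod 2881)
2^1024 ≡ 2191^2 = 4800481 ≡ 735 (mod 2881)
2^2048 ≡ 735^2 = 540225 ≡ 1478 (mod 2881)
2880 = 2048 + 512 + 256 + 64 in binary powers of 2.
So 2^2880 ≡ 1478 · 2191 · 575 · 84 ≡ 895 (mod 2881).
Since 895 ≠ 1, base 2 is a Fermat witness: 2881 is composite.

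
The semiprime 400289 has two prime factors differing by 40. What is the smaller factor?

613

Since p = q + 40, we have 400289 = q(q + 40), so q² + 40q − 400289 = 0.
Discriminant: 40² + 4·400289 = 1600 + 1601156 = 1602756; √1602756 = 1266.
q = (−40 + 1266)/2 = 613, and p = q + 40 = 653.
Check: 613 · 653 = 400289.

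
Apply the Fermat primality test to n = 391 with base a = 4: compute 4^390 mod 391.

4^1 ≡ 4 (mod 391)
4^2 ≡ 4^2 = 16 ≡ 16 (mod 391)
4^4 ≡ 16^2 = 256 ≡ 256 (mod 391)
4^8 ≡ 256^2 = 65536 ≡ 239 (mod 391)
4^16 ≡ 239^2 = 57121 ≡ 35 (mod 391)
4^32 ≡ 35^2 = 1225 ≡ 52 (mod 391)
4^64 ≡ 52^2 = 2704 ≡ 358 (mod 391)
4^128 ≡ 358^2 = 128164 ≡ 307 (mod 391)
4^256 ≡ 307^2 = 94249 ≡ 18 (mod 391)
390 = 256 + 128 + 4 + 2 in binary powers of 2.
So 4^390 ≡ 18 · 307 · 256 · 16 ≡ 288 (mod 391).
Since 288 ≠ 1, base 4 is a Fermat witness: 391 is composite.

288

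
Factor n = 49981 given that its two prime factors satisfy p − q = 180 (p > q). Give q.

Since p = q + 180, we have 49981 = q(q + 180), so q² + 180q − 49981 = 0.
Discriminant: 180² + 4·49981 = 32400 + 199924 = 232324; √232324 = 482.
q = (−180 + 482)/2 = 151, and p = q + 180 = 331.
Check: 151 · 331 = 49981.

151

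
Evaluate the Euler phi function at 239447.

Factor: 239447 = 13 · 113 · 163.
φ(239447) = (13−1) · (113−1) · (163−1) = 12 · 112 · 162 = 217728.

217728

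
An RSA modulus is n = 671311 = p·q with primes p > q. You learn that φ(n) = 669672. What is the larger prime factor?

853

φ(n) = (p−1)(q−1) = n − (p+q) + 1, so p + q = 671311 − 669672 + 1 = 1640.
p and q are the roots of t² − 1640t + 671311 = 0.
Discriminant: 1640² − 4·671311 = 2689600 − 2685244 = 4356; √4356 = 66.
q = (1640 − 66)/2 = 787, p = (1640 + 66)/2 = 853.
Check: 787 · 853 = 671311.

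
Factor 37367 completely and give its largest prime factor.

37367 = 11 · 3397
3397 = 43 · 79
79 is prime.
So 37367 = 11 · 43 · 79; the largest prime factor is 79.

79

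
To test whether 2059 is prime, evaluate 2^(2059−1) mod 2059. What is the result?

289

2^1 ≡ 2 (mod 2059)
2^2 ≡ 2^2 = 4 ≡ 4 (mod 2059)
2^4 ≡ 4^2 = 16 ≡ 16 (mod 2059)
2^8 ≡ 16^2 = 256 ≡ 256 (mod 2059)
2^16 ≡ 256^2 = 65536 ≡ 1707 (mod 2059)
2^32 ≡ 1707^2 = 2913849 ≡ 364 (mod 2059)
2^64 ≡ 364^2 = 132496 ≡ 720 (mod 2059)
2^128 ≡ 720^2 = 518400 ≡ 1591 (mod 2059)
2^256 ≡ 1591^2 = 2531281 ≡ 770 (mod 2059)
2^512 ≡ 770^2 = 592900 ≡ 1967 (mod 2059)
2^1024 ≡ 1967^2 = 3869089 ≡ 228 (mod 2059)
2^2048 ≡ 228^2 = 51984 ≡ 509 (mod 2059)
2058 = 2048 + 8 + 2 in binary powers of 2.
So 2^2058 ≡ 509 · 256 · 4 ≡ 289 (mod 2059).
Since 289 ≠ 1, base 2 is a Fermat witness: 2059 is composite.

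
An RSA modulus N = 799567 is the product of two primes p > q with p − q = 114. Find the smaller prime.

Since p = q + 114, we have 799567 = q(q + 114), so q² + 114q − 799567 = 0.
Discriminant: 114² + 4·799567 = 12996 + 3198268 = 3211264; √3211264 = 1792.
q = (−114 + 1792)/2 = 839, and p = q + 114 = 953.
Check: 839 · 953 = 799567.

839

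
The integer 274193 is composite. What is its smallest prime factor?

274193 is odd.
Digit sum 26, not divisible by 3.
Ends in 3: not divisible by 5.
7: 274193 = 7·39170 + 3
11: 274193 = 11·24926 + 7
13: 274193 = 13·21091 + 10
17: 274193 = 17·16129

17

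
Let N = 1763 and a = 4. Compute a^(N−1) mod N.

508

4^1 ≡ 4 (mod 1763)
4^2 ≡ 4^2 = 16 ≡ 16 (mod 1763)
4^4 ≡ 16^2 = 256 ≡ 256 (mod 1763)
4^8 ≡ 256^2 = 65536 ≡ 305 (mod 1763)
4^16 ≡ 305^2 = 93025 ≡ 1349 (mod 1763)
4^32 ≡ 1349^2 = 1819801 ≡ 385 (mod 1763)
4^64 ≡ 385^2 = 148225 ≡ 133 (mod 1763)
4^128 ≡ 133^2 = 17689 ≡ 59 (mod 1763)
4^256 ≡ 59^2 = 3481 ≡ 1718 (mod 1763)
4^512 ≡ 1718^2 = 2951524 ≡ 262 (mod 1763)
4^1024 ≡ 262^2 = 68644 ≡ 1650 (mod 1763)
1762 = 1024 + 512 + 128 + 64 + 32 + 2 in binary powers of 2.
So 4^1762 ≡ 1650 · 262 · 59 · 133 · 385 · 16 ≡ 508 (mod 1763).
Since 508 ≠ 1, base 4 is a Fermat witness: 1763 is composite.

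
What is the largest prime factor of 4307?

4307 = 59 · 73
73 is prime.
So 4307 = 59 · 73; the largest prime factor is 73.

73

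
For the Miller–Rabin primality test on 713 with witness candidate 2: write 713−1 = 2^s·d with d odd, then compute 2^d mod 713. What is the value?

140

713 − 1 = 712 = 2^3 · 89, so d = 89.
2^1 ≡ 2 (mod 713)
2^2 ≡ 2^2 = 4 ≡ 4 (mod 713)
2^4 ≡ 4^2 = 16 ≡ 16 (mod 713)
2^8 ≡ 16^2 = 256 ≡ 256 (mod 713)
2^16 ≡ 256^2 = 65536 ≡ 653 (mod 713)
2^32 ≡ 653^2 = 426409 ≡ 35 (mod 713)
2^64 ≡ 35^2 = 1225 ≡ 512 (mod 713)
89 = 64 + 16 + 8 + 1 in binary powers of 2.
So 2^89 ≡ 512 · 653 · 256 · 2 ≡ 140 (mod 713).
Squaring chain: 140 → 349 → 591; never reaches −1, so base 2 is a Miller–Rabin witness that 713 is composite.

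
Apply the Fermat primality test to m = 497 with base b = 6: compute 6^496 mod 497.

435

6^1 ≡ 6 (mod 497)
6^2 ≡ 6^2 = 36 ≡ 36 (mod 497)
6^4 ≡ 36^2 = 1296 ≡ 302 (mod 497)
6^8 ≡ 302^2 = 91204 ≡ 253 (mod 497)
6^16 ≡ 253^2 = 64009 ≡ 393 (mod 497)
6^32 ≡ 393^2 = 154449 ≡ 379 (mod 497)
6^64 ≡ 379^2 = 143641 ≡ 8 (mod 497)
6^128 ≡ 8^2 = 64 ≡ 64 (mod 497)
6^256 ≡ 64^2 = 4096 ≡ 120 (mod 497)
496 = 256 + 128 + 64 + 32 + 16 in binary powers of 2.
So 6^496 ≡ 120 · 64 · 8 · 379 · 393 ≡ 435 (mod 497).
Since 435 ≠ 1, base 6 is a Fermat witness: 497 is composite.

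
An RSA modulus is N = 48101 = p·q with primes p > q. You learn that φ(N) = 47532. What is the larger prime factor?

φ(n) = (p−1)(q−1) = n − (p+q) + 1, so p + q = 48101 − 47532 + 1 = 570.
p and q are the roots of t² − 570t + 48101 = 0.
Discriminant: 570² − 4·48101 = 324900 − 192404 = 132496; √132496 = 364.
q = (570 − 364)/2 = 103, p = (570 + 364)/2 = 467.
Check: 103 · 467 = 48101.

467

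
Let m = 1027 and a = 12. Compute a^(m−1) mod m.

12^1 ≡ 12 (mod 1027)
12^2 ≡ 12^2 = 144 ≡ 144 (mod 1027)
12^4 ≡ 144^2 = 20736 ≡ 196 (mod 1027)
12^8 ≡ 196^2 = 38416 ≡ 417 (mod 1027)
12^16 ≡ 417^2 = 173889 ≡ 326 (mod 1027)
12^32 ≡ 326^2 = 106276 ≡ 495 (mod 1027)
12^64 ≡ 495^2 = 245025 ≡ 599 (mod 1027)
12^128 ≡ 599^2 = 358801 ≡ 378 (mod 1027)
12^256 ≡ 378^2 = 142884 ≡ 131 (mod 1027)
12^512 ≡ 131^2 = 17161 ≡ 729 (mod 1027)
12^1024 ≡ 729^2 = 531441 ≡ 482 (mod 1027)
1026 = 1024 + 2 in binary powers of 2.
So 12^1026 ≡ 482 · 144 ≡ 599 (mod 1027).
Since 599 ≠ 1, base 12 is a Fermat witness: 1027 is composite.

599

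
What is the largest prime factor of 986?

29

986 = 2 · 493
493 = 17 · 29
29 is prime.
So 986 = 2 · 17 · 29; the largest prime factor is 29.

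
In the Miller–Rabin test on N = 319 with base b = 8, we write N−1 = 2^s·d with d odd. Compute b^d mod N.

319 − 1 = 318 = 2^1 · 159, so d = 159.
8^1 ≡ 8 (mod 319)
8^2 ≡ 8^2 = 64 ≡ 64 (mod 319)
8^4 ≡ 64^2 = 4096 ≡ 268 (mod 319)
8^8 ≡ 268^2 = 71824 ≡ 49 (mod 319)
8^16 ≡ 49^2 = 2401 ≡ 168 (mod 319)
8^32 ≡ 168^2 = 28224 ≡ 152 (mod 319)
8^64 ≡ 152^2 = 23104 ≡ 136 (mod 319)
8^128 ≡ 136^2 = 18496 ≡ 313 (mod 319)
159 = 128 + 16 + 8 + 4 + 2 + 1 in binary powers of 2.
So 8^159 ≡ 313 · 168 · 49 · 268 · 64 · 8 ≡ 205 (mod 319).
Squaring chain: 205; never reaches −1, so base 8 is a Miller–Rabin witness that 319 is composite.

205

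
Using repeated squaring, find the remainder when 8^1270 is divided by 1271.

1024

8^1 ≡ 8 (mod 1271)
8^2 ≡ 8^2 = 64 ≡ 64 (mod 1271)
8^4 ≡ 64^2 = 4096 ≡ 283 (mod 1271)
8^8 ≡ 283^2 = 80089 ≡ 16 (mod 1271)
8^16 ≡ 16^2 = 256 ≡ 256 (mod 1271)
8^32 ≡ 256^2 = 65536 ≡ 715 (mod 1271)
8^64 ≡ 715^2 = 511225 ≡ 283 (mod 1271)
8^128 ≡ 283^2 = 80089 ≡ 16 (mod 1271)
8^256 ≡ 16^2 = 256 ≡ 256 (mod 1271)
8^512 ≡ 256^2 = 65536 ≡ 715 (mod 1271)
8^1024 ≡ 715^2 = 511225 ≡ 283 (mod 1271)
1270 = 1024 + 128 + 64 + 32 + 16 + 4 + 2 in binary powers of 2.
So 8^1270 ≡ 283 · 16 · 283 · 715 · 256 · 283 · 64 ≡ 1024 (mod 1271).
Since 1024 ≠ 1, base 8 is a Fermat witness: 1271 is composite.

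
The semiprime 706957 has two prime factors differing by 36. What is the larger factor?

859

Since p = q + 36, we have 706957 = q(q + 36), so q² + 36q − 706957 = 0.
Discriminant: 36² + 4·706957 = 1296 + 2827828 = 2829124; √2829124 = 1682.
q = (−36 + 1682)/2 = 823, and p = q + 36 = 859.
Check: 823 · 859 = 706957.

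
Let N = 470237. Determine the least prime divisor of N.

17

470237 is odd.
Digit sum 23, not divisible by 3.
Ends in 7: not divisible by 5.
7: 470237 = 7·67176 + 5
11: 470237 = 11·42748 + 9
13: 470237 = 13·36172 + 1
17: 470237 = 17·27661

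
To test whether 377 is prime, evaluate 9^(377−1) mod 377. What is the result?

256

9^1 ≡ 9 (mod 377)
9^2 ≡ 9^2 = 81 ≡ 81 (mod 377)
9^4 ≡ 81^2 = 6561 ≡ 152 (mod 377)
9^8 ≡ 152^2 = 23104 ≡ 107 (mod 377)
9^16 ≡ 107^2 = 11449 ≡ 139 (mod 377)
9^32 ≡ 139^2 = 19321 ≡ 94 (mod 377)
9^64 ≡ 94^2 = 8836 ≡ 165 (mod 377)
9^128 ≡ 165^2 = 27225 ≡ 81 (mod 377)
9^256 ≡ 81^2 = 6561 ≡ 152 (mod 377)
376 = 256 + 64 + 32 + 16 + 8 in binary powers of 2.
So 9^376 ≡ 152 · 165 · 94 · 139 · 107 ≡ 256 (mod 377).
Since 256 ≠ 1, base 9 is a Fermat witness: 377 is composite.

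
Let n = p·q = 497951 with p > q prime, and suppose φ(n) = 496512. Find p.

φ(n) = (p−1)(q−1) = n − (p+q) + 1, so p + q = 497951 − 496512 + 1 = 1440.
p and q are the roots of t² − 1440t + 497951 = 0.
Discriminant: 1440² − 4·497951 = 2073600 − 1991804 = 81796; √81796 = 286.
q = (1440 − 286)/2 = 577, p = (1440 + 286)/2 = 863.
Check: 577 · 863 = 497951.

863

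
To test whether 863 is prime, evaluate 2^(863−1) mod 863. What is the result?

1

2^1 ≡ 2 (mod 863)
2^2 ≡ 2^2 = 4 ≡ 4 (mod 863)
2^4 ≡ 4^2 = 16 ≡ 16 (mod 863)
2^8 ≡ 16^2 = 256 ≡ 256 (mod 863)
2^16 ≡ 256^2 = 65536 ≡ 811 (mod 863)
2^32 ≡ 811^2 = 657721 ≡ 115 (mod 863)
2^64 ≡ 115^2 = 13225 ≡ 280 (mod 863)
2^128 ≡ 280^2 = 78400 ≡ 730 (mod 863)
2^256 ≡ 730^2 = 532900 ≡ 429 (mod 863)
2^512 ≡ 429^2 = 184041 ≡ 222 (mod 863)
862 = 512 + 256 + 64 + 16 + 8 + 4 + 2 in binary powers of 2.
So 2^862 ≡ 222 · 429 · 280 · 811 · 256 · 16 · 4 ≡ 1 (mod 863).
Since the result is 1, base 2 gives no evidence that 863 is composite.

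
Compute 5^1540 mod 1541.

1

5^1 ≡ 5 (mod 1541)
5^2 ≡ 5^2 = 25 ≡ 25 (mod 1541)
5^4 ≡ 25^2 = 625 ≡ 625 (mod 1541)
5^8 ≡ 625^2 = 390625 ≡ 752 (mod 1541)
5^16 ≡ 752^2 = 565504 ≡ 1498 (mod 1541)
5^32 ≡ 1498^2 = 2244004 ≡ 308 (mod 1541)
5^64 ≡ 308^2 = 94864 ≡ 863 (mod 1541)
5^128 ≡ 863^2 = 744769 ≡ 466 (mod 1541)
5^256 ≡ 466^2 = 217156 ≡ 1416 (mod 1541)
5^512 ≡ 1416^2 = 2005056 ≡ 215 (mod 1541)
5^1024 ≡ 215^2 = 46225 ≡ 1536 (mod 1541)
1540 = 1024 + 512 + 4 in binary powers of 2.
So 5^1540 ≡ 1536 · 215 · 625 ≡ 1 (mod 1541).
Since the result is 1, base 5 gives no evidence that 1541 is composite.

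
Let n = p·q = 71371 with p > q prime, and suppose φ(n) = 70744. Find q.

149

φ(n) = (p−1)(q−1) = n − (p+q) + 1, so p + q = 71371 − 70744 + 1 = 628.
p and q are the roots of t² − 628t + 71371 = 0.
Discriminant: 628² − 4·71371 = 394384 − 285484 = 108900; √108900 = 330.
q = (628 − 330)/2 = 149, p = (628 + 330)/2 = 479.
Check: 149 · 479 = 71371.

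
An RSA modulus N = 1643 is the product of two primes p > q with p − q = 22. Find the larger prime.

53

Since p = q + 22, we have 1643 = q(q + 22), so q² + 22q − 1643 = 0.
Discriminant: 22² + 4·1643 = 484 + 6572 = 7056; √7056 = 84.
q = (−22 + 84)/2 = 31, and p = q + 22 = 53.
Check: 31 · 53 = 1643.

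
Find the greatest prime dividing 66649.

83

66649 = 11 · 6059
6059 = 73 · 83
83 is prime.
So 66649 = 11 · 73 · 83; the largest prime factor is 83.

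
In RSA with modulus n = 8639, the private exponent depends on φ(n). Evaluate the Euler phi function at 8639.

8424

Factor: 8639 = 53 · 163.
φ(8639) = (53−1) · (163−1) = 52 · 162 = 8424.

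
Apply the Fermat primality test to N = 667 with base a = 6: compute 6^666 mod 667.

81

6^1 ≡ 6 (mod 667)
6^2 ≡ 6^2 = 36 ≡ 36 (mod 667)
6^4 ≡ 36^2 = 1296 ≡ 629 (mod 667)
6^8 ≡ 629^2 = 395641 ≡ 110 (mod 667)
6^16 ≡ 110^2 = 12100 ≡ 94 (mod 667)
6^32 ≡ 94^2 = 8836 ≡ 165 (mod 667)
6^64 ≡ 165^2 = 27225 ≡ 545 (mod 667)
6^128 ≡ 545^2 = 297025 ≡ 210 (mod 667)
6^256 ≡ 210^2 = 44100 ≡ 78 (mod 667)
6^512 ≡ 78^2 = 6084 ≡ 81 (mod 667)
666 = 512 + 128 + 16 + 8 + 2 in binary powers of 2.
So 6^666 ≡ 81 · 210 · 94 · 110 · 36 ≡ 81 (mod 667).
Since 81 ≠ 1, base 6 is a Fermat witness: 667 is composite.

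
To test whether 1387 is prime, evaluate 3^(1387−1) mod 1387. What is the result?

3^1 ≡ 3 (mod 1387)
3^2 ≡ 3^2 = 9 ≡ 9 (mod 1387)
3^4 ≡ 9^2 = 81 ≡ 81 (mod 1387)
3^8 ≡ 81^2 = 6561 ≡ 1013 (mod 1387)
3^16 ≡ 1013^2 = 1026169 ≡ 1176 (mod 1387)
3^32 ≡ 1176^2 = 1382976 ≡ 137 (mod 1387)
3^64 ≡ 137^2 = 18769 ≡ 738 (mod 1387)
3^128 ≡ 738^2 = 544644 ≡ 940 (mod 1387)
3^256 ≡ 940^2 = 883600 ≡ 81 (mod 1387)
3^512 ≡ 81^2 = 6561 ≡ 1013 (mod 1387)
3^1024 ≡ 1013^2 = 1026169 ≡ 1176 (mod 1387)
1386 = 1024 + 256 + 64 + 32 + 8 + 2 in binary powers of 2.
So 3^1386 ≡ 1176 · 81 · 738 · 137 · 1013 · 9 ≡ 875 (mod 1387).
Since 875 ≠ 1, base 3 is a Fermat witness: 1387 is composite.

875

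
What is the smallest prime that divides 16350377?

16350377 is odd.
Digit sum 32, not divisible by 3.
Ends in 7: not divisible by 5.
7: 16350377 = 7·2335768 + 1
11: 16350377 = 11·1486397 + 10
13: 16350377 = 13·1257721 + 4
17: 16350377 = 17·961786 + 15
19: 16350377 = 19·860546 + 3
23: 16350377 = 23·710885 + 22
29: 16350377 = 29·563806 + 3
31: 16350377 = 31·527431 + 16
37: 16350377 = 37·441902 + 3
41: 16350377 = 41·398789 + 28
43: 16350377 = 43·380241 + 14
47: 16350377 = 47·347880 + 17
53: 16350377 = 53·308497 + 36
59: 16350377 = 59·277125 + 2
61: 16350377 = 61·268038 + 59
67: 16350377 = 67·244035 + 32
71: 16350377 = 71·230287

71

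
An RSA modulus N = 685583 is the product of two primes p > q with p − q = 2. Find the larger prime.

829

Since p = q + 2, we have 685583 = q(q + 2), so q² + 2q − 685583 = 0.
Discriminant: 2² + 4·685583 = 4 + 2742332 = 2742336; √2742336 = 1656.
q = (−2 + 1656)/2 = 827, and p = q + 2 = 829.
Check: 827 · 829 = 685583.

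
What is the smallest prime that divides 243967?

243967 is odd.
Digit sum 31, not divisible by 3.
Ends in 7: not divisible by 5.
7: 243967 = 7·34852 + 3
11: 243967 = 11·22178 + 9
13: 243967 = 13·18766 + 9
17: 243967 = 17·14351

17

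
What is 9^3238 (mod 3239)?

9^1 ≡ 9 (mod 3239)
9^2 ≡ 9^2 = 81 ≡ 81 (mod 3239)
9^4 ≡ 81^2 = 6561 ≡ 83 (mod 3239)
9^8 ≡ 83^2 = 6889 ≡ 411 (mod 3239)
9^16 ≡ 411^2 = 168921 ≡ 493 (mod 3239)
9^32 ≡ 493^2 = 243049 ≡ 124 (mod 3239)
9^64 ≡ 124^2 = 15376 ≡ 2420 (mod 3239)
9^128 ≡ 2420^2 = 5856400 ≡ 288 (mod 3239)
9^256 ≡ 288^2 = 82944 ≡ 1969 (mod 3239)
9^512 ≡ 1969^2 = 3876961 ≡ 3117 (mod 3239)
9^1024 ≡ 3117^2 = 9715689 ≡ 1928 (mod 3239)
9^2048 ≡ 1928^2 = 3717184 ≡ 2051 (mod 3239)
3238 = 2048 + 1024 + 128 + 32 + 4 + 2 in binary powers of 2.
So 9^3238 ≡ 2051 · 1928 · 288 · 124 · 83 · 81 ≡ 1352 (mod 3239).
Since 1352 ≠ 1, base 9 is a Fermat witness: 3239 is composite.

1352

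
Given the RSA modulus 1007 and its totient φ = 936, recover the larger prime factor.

53

φ(n) = (p−1)(q−1) = n − (p+q) + 1, so p + q = 1007 − 936 + 1 = 72.
p and q are the roots of t² − 72t + 1007 = 0.
Discriminant: 72² − 4·1007 = 5184 − 4028 = 1156; √1156 = 34.
q = (72 − 34)/2 = 19, p = (72 + 34)/2 = 53.
Check: 19 · 53 = 1007.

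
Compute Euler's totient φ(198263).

180000

Factor: 198263 = 13 · 101 · 151.
φ(198263) = (13−1) · (101−1) · (151−1) = 12 · 100 · 150 = 180000.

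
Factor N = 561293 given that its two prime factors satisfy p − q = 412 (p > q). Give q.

571

Since p = q + 412, we have 561293 = q(q + 412), so q² + 412q − 561293 = 0.
Discriminant: 412² + 4·561293 = 169744 + 2245172 = 2414916; √2414916 = 1554.
q = (−412 + 1554)/2 = 571, and p = q + 412 = 983.
Check: 571 · 983 = 561293.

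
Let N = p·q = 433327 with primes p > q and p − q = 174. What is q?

577

Since p = q + 174, we have 433327 = q(q + 174), so q² + 174q − 433327 = 0.
Discriminant: 174² + 4·433327 = 30276 + 1733308 = 1763584; √1763584 = 1328.
q = (−174 + 1328)/2 = 577, and p = q + 174 = 751.
Check: 577 · 751 = 433327.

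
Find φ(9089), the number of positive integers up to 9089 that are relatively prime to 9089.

Factor: 9089 = 61 · 149.
φ(9089) = (61−1) · (149−1) = 60 · 148 = 8880.

8880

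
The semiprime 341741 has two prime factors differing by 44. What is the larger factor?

Since p = q + 44, we have 341741 = q(q + 44), so q² + 44q − 341741 = 0.
Discriminant: 44² + 4·341741 = 1936 + 1366964 = 1368900; √1368900 = 1170.
q = (−44 + 1170)/2 = 563, and p = q + 44 = 607.
Check: 563 · 607 = 341741.

607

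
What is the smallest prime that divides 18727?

61

18727 is odd.
Digit sum 25, not divisible by 3.
Ends in 7: not divisible by 5.
7: 18727 = 7·2675 + 2
11: 18727 = 11·1702 + 5
13: 18727 = 13·1440 + 7
17: 18727 = 17·1101 + 10
19: 18727 = 19·985 + 12
23: 18727 = 23·814 + 5
29: 18727 = 29·645 + 22
31: 18727 = 31·604 + 3
37: 18727 = 37·506 + 5
41: 18727 = 41·456 + 31
43: 18727 = 43·435 + 22
47: 18727 = 47·398 + 21
53: 18727 = 53·353 + 18
59: 18727 = 59·317 + 24
61: 18727 = 61·307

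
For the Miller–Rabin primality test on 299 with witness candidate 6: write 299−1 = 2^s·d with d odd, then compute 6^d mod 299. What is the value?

288

299 − 1 = 298 = 2^1 · 149, so d = 149.
6^1 ≡ 6 (mod 299)
6^2 ≡ 6^2 = 36 ≡ 36 (mod 299)
6^4 ≡ 36^2 = 1296 ≡ 100 (mod 299)
6^8 ≡ 100^2 = 10000 ≡ 133 (mod 299)
6^16 ≡ 133^2 = 17689 ≡ 48 (mod 299)
6^32 ≡ 48^2 = 2304 ≡ 211 (mod 299)
6^64 ≡ 211^2 = 44521 ≡ 269 (mod 299)
6^128 ≡ 269^2 = 72361 ≡ 3 (mod 299)
149 = 128 + 16 + 4 + 1 in binary powers of 2.
So 6^149 ≡ 3 · 48 · 100 · 6 ≡ 288 (mod 299).
Squaring chain: 288; never reaches −1, so base 6 is a Miller–Rabin witness that 299 is composite.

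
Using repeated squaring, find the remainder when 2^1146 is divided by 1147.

529

2^1 ≡ 2 (mod 1147)
2^2 ≡ 2^2 = 4 ≡ 4 (mod 1147)
2^4 ≡ 4^2 = 16 ≡ 16 (mod 1147)
2^8 ≡ 16^2 = 256 ≡ 256 (mod 1147)
2^16 ≡ 256^2 = 65536 ≡ 157 (mod 1147)
2^32 ≡ 157^2 = 24649 ≡ 562 (mod 1147)
2^64 ≡ 562^2 = 315844 ≡ 419 (mod 1147)
2^128 ≡ 419^2 = 175561 ≡ 70 (mod 1147)
2^256 ≡ 70^2 = 4900 ≡ 312 (mod 1147)
2^512 ≡ 312^2 = 97344 ≡ 996 (mod 1147)
2^1024 ≡ 996^2 = 992016 ≡ 1008 (mod 1147)
1146 = 1024 + 64 + 32 + 16 + 8 + 2 in binary powers of 2.
So 2^1146 ≡ 1008 · 419 · 562 · 157 · 256 · 4 ≡ 529 (mod 1147).
Since 529 ≠ 1, base 2 is a Fermat witness: 1147 is composite.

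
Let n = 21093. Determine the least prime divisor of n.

21093 is odd.
Digit sum 15, divisible by 3.

3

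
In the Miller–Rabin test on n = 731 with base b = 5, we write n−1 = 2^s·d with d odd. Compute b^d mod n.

731 − 1 = 730 = 2^1 · 365, so d = 365.
5^1 ≡ 5 (mod 731)
5^2 ≡ 5^2 = 25 ≡ 25 (mod 731)
5^4 ≡ 25^2 = 625 ≡ 625 (mod 731)
5^8 ≡ 625^2 = 390625 ≡ 271 (mod 731)
5^16 ≡ 271^2 = 73441 ≡ 341 (mod 731)
5^32 ≡ 341^2 = 116281 ≡ 52 (mod 731)
5^64 ≡ 52^2 = 2704 ≡ 511 (mod 731)
5^128 ≡ 511^2 = 261121 ≡ 154 (mod 731)
5^256 ≡ 154^2 = 23716 ≡ 324 (mod 731)
365 = 256 + 64 + 32 + 8 + 4 + 1 in binary powers of 2.
So 5^365 ≡ 324 · 511 · 52 · 271 · 625 · 5 ≡ 632 (mod 731).
Squaring chain: 632; never reaches −1, so base 5 is a Miller–Rabin witness that 731 is composite.

632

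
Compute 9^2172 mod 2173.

9^1 ≡ 9 (mod 2173)
9^2 ≡ 9^2 = 81 ≡ 81 (mod 2173)
9^4 ≡ 81^2 = 6561 ≡ 42 (mod 2173)
9^8 ≡ 42^2 = 1764 ≡ 1764 (mod 2173)
9^16 ≡ 1764^2 = 3111696 ≡ 2133 (mod 2173)
9^32 ≡ 2133^2 = 4549689 ≡ 1600 (mod 2173)
9^64 ≡ 1600^2 = 2560000 ≡ 206 (mod 2173)
9^128 ≡ 206^2 = 42436 ≡ 1149 (mod 2173)
9^256 ≡ 1149^2 = 1320201 ≡ 1190 (mod 2173)
9^512 ≡ 1190^2 = 1416100 ≡ 1477 (mod 2173)
9^1024 ≡ 1477^2 = 2181529 ≡ 2010 (mod 2173)
9^2048 ≡ 2010^2 = 4040100 ≡ 493 (mod 2173)
2172 = 2048 + 64 + 32 + 16 + 8 + 4 in binary powers of 2.
So 9^2172 ≡ 493 · 206 · 1600 · 2133 · 1764 · 42 ≡ 1846 (mod 2173).
Since 1846 ≠ 1, base 9 is a Fermat witness: 2173 is composite.

1846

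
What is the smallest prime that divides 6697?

37

6697 is odd.
Digit sum 28, not divisible by 3.
Ends in 7: not divisible by 5.
7: 6697 = 7·956 + 5
11: 6697 = 11·608 + 9
13: 6697 = 13·515 + 2
17: 6697 = 17·393 + 16
19: 6697 = 19·352 + 9
23: 6697 = 23·291 + 4
29: 6697 = 29·230 + 27
31: 6697 = 31·216 + 1
37: 6697 = 37·181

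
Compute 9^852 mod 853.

9^1 ≡ 9 (mod 853)
9^2 ≡ 9^2 = 81 ≡ 81 (mod 853)
9^4 ≡ 81^2 = 6561 ≡ 590 (mod 853)
9^8 ≡ 590^2 = 348100 ≡ 76 (mod 853)
9^16 ≡ 76^2 = 5776 ≡ 658 (mod 853)
9^32 ≡ 658^2 = 432964 ≡ 493 (mod 853)
9^64 ≡ 493^2 = 243049 ≡ 797 (mod 853)
9^128 ≡ 797^2 = 635209 ≡ 577 (mod 853)
9^256 ≡ 577^2 = 332929 ≡ 259 (mod 853)
9^512 ≡ 259^2 = 67081 ≡ 547 (mod 853)
852 = 512 + 256 + 64 + 16 + 4 in binary powers of 2.
So 9^852 ≡ 547 · 259 · 797 · 658 · 590 ≡ 1 (mod 853).
Since the result is 1, base 9 gives no evidence that 853 is composite.

1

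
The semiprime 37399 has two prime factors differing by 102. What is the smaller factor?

149

Since p = q + 102, we have 37399 = q(q + 102), so q² + 102q − 37399 = 0.
Discriminant: 102² + 4·37399 = 10404 + 149596 = 160000; √160000 = 400.
q = (−102 + 400)/2 = 149, and p = q + 102 = 251.
Check: 149 · 251 = 37399.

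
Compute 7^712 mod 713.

7^1 ≡ 7 (mod 713)
7^2 ≡ 7^2 = 49 ≡ 49 (mod 713)
7^4 ≡ 49^2 = 2401 ≡ 262 (mod 713)
7^8 ≡ 262^2 = 68644 ≡ 196 (mod 713)
7^16 ≡ 196^2 = 38416 ≡ 627 (mod 713)
7^32 ≡ 627^2 = 393129 ≡ 266 (mod 713)
7^64 ≡ 266^2 = 70756 ≡ 169 (mod 713)
7^128 ≡ 169^2 = 28561 ≡ 41 (mod 713)
7^256 ≡ 41^2 = 1681 ≡ 255 (mod 713)
7^512 ≡ 255^2 = 65025 ≡ 142 (mod 713)
712 = 512 + 128 + 64 + 8 in binary powers of 2.
So 7^712 ≡ 142 · 41 · 169 · 196 ≡ 679 (mod 713).
Since 679 ≠ 1, base 7 is a Fermat witness: 713 is composite.

679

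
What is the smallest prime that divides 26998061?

26998061 is odd.
Digit sum 41, not divisible by 3.
Ends in 1: not divisible by 5.
7: 26998061 = 7·3856865 + 6
11: 26998061 = 11·2454369 + 2
13: 26998061 = 13·2076773 + 12
17: 26998061 = 17·1588121 + 4
19: 26998061 = 19·1420950 + 11
23: 26998061 = 23·1173828 + 17
29: 26998061 = 29·930967 + 18
31: 26998061 = 31·870905 + 6
37: 26998061 = 37·729677 + 12
41: 26998061 = 41·658489 + 12
43: 26998061 = 43·627861 + 38
47: 26998061 = 47·574426 + 39
53: 26998061 = 53·509397 + 20
59: 26998061 = 59·457594 + 15
61: 26998061 = 61·442591 + 10
67: 26998061 = 67·402956 + 9
71: 26998061 = 71·380254 + 27
73: 26998061 = 73·369836 + 33
79: 26998061 = 79·341747 + 48
83: 26998061 = 83·325277 + 70
89: 26998061 = 89·303349

89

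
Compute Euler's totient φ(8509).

Factor: 8509 = 67 · 127.
φ(8509) = (67−1) · (127−1) = 66 · 126 = 8316.

8316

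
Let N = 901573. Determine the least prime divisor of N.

31

901573 is odd.
Digit sum 25, not divisible by 3.
Ends in 3: not divisible by 5.
7: 901573 = 7·128796 + 1
11: 901573 = 11·81961 + 2
13: 901573 = 13·69351 + 10
17: 901573 = 17·53033 + 12
19: 901573 = 19·47451 + 4
23: 901573 = 23·39198 + 19
29: 901573 = 29·31088 + 21
31: 901573 = 31·29083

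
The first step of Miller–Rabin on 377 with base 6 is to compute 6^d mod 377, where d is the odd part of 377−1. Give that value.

377 − 1 = 376 = 2^3 · 47, so d = 47.
6^1 ≡ 6 (mod 377)
6^2 ≡ 6^2 = 36 ≡ 36 (mod 377)
6^4 ≡ 36^2 = 1296 ≡ 165 (mod 377)
6^8 ≡ 165^2 = 27225 ≡ 81 (mod 377)
6^16 ≡ 81^2 = 6561 ≡ 152 (mod 377)
6^32 ≡ 152^2 = 23104 ≡ 107 (mod 377)
47 = 32 + 8 + 4 + 2 + 1 in binary powers of 2.
So 6^47 ≡ 107 · 81 · 165 · 36 · 6 ≡ 323 (mod 377).
Squaring chain: 323 → 277 → 198; never reaches −1, so base 6 is a Miller–Rabin witness that 377 is composite.

323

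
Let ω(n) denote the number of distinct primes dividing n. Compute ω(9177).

4

9177 = 3 · 3059
3059 = 7 · 437
437 = 19 · 23
9177 = 3 · 7 · 19 · 23, which has 4 distinct prime factors.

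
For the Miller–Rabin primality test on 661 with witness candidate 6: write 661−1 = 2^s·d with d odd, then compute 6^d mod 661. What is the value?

106

661 − 1 = 660 = 2^2 · 165, so d = 165.
6^1 ≡ 6 (mod 661)
6^2 ≡ 6^2 = 36 ≡ 36 (mod 661)
6^4 ≡ 36^2 = 1296 ≡ 635 (mod 661)
6^8 ≡ 635^2 = 403225 ≡ 15 (mod 661)
6^16 ≡ 15^2 = 225 ≡ 225 (mod 661)
6^32 ≡ 225^2 = 50625 ≡ 389 (mod 661)
6^64 ≡ 389^2 = 151321 ≡ 613 (mod 661)
6^128 ≡ 613^2 = 375769 ≡ 321 (mod 661)
165 = 128 + 32 + 4 + 1 in binary powers of 2.
So 6^165 ≡ 321 · 389 · 635 · 6 ≡ 106 (mod 661).
Squaring chain: 106 → 660; reaches −1, so base 6 does not prove 661 composite.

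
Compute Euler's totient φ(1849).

Factor: 1849 = 43^2.
φ(1849) = 43^1·(43−1) = 1806.

1806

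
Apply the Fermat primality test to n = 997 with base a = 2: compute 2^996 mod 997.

2^1 ≡ 2 (mod 997)
2^2 ≡ 2^2 = 4 ≡ 4 (mod 997)
2^4 ≡ 4^2 = 16 ≡ 16 (mod 997)
2^8 ≡ 16^2 = 256 ≡ 256 (mod 997)
2^16 ≡ 256^2 = 65536 ≡ 731 (mod 997)
2^32 ≡ 731^2 = 534361 ≡ 966 (mod 997)
2^64 ≡ 966^2 = 933156 ≡ 961 (mod 997)
2^128 ≡ 961^2 = 923521 ≡ 299 (mod 997)
2^256 ≡ 299^2 = 89401 ≡ 668 (mod 997)
2^512 ≡ 668^2 = 446224 ≡ 565 (mod 997)
996 = 512 + 256 + 128 + 64 + 32 + 4 in binary powers of 2.
So 2^996 ≡ 565 · 668 · 299 · 961 · 966 · 16 ≡ 1 (mod 997).
Since the result is 1, base 2 gives no evidence that 997 is composite.

1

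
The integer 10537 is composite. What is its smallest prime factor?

41

10537 is odd.
Digit sum 16, not divisible by 3.
Ends in 7: not divisible by 5.
7: 10537 = 7·1505 + 2
11: 10537 = 11·957 + 10
13: 10537 = 13·810 + 7
17: 10537 = 17·619 + 14
19: 10537 = 19·554 + 11
23: 10537 = 23·458 + 3
29: 10537 = 29·363 + 10
31: 10537 = 31·339 + 28
37: 10537 = 37·284 + 29
41: 10537 = 41·257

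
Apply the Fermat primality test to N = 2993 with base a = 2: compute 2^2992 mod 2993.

1841

2^1 ≡ 2 (mod 2993)
2^2 ≡ 2^2 = 4 ≡ 4 (mod 2993)
2^4 ≡ 4^2 = 16 ≡ 16 (mod 2993)
2^8 ≡ 16^2 = 256 ≡ 256 (mod 2993)
2^16 ≡ 256^2 = 65536 ≡ 2683 (mod 2993)
2^32 ≡ 2683^2 = 7198489 ≡ 324 (mod 2993)
2^64 ≡ 324^2 = 104976 ≡ 221 (mod 2993)
2^128 ≡ 221^2 = 48841 ≡ 953 (mod 2993)
2^256 ≡ 953^2 = 908209 ≡ 1330 (mod 2993)
2^512 ≡ 1330^2 = 1768900 ≡ 37 (mod 2993)
2^1024 ≡ 37^2 = 1369 ≡ 1369 (mod 2993)
2^2048 ≡ 1369^2 = 1874161 ≡ 543 (mod 2993)
2992 = 2048 + 512 + 256 + 128 + 32 + 16 in binary powers of 2.
So 2^2992 ≡ 543 · 37 · 1330 · 953 · 324 · 2683 ≡ 1841 (mod 2993).
Since 1841 ≠ 1, base 2 is a Fermat witness: 2993 is composite.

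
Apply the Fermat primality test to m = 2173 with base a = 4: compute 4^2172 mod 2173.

4^1 ≡ 4 (mod 2173)
4^2 ≡ 4^2 = 16 ≡ 16 (mod 2173)
4^4 ≡ 16^2 = 256 ≡ 256 (mod 2173)
4^8 ≡ 256^2 = 65536 ≡ 346 (mod 2173)
4^16 ≡ 346^2 = 119716 ≡ 201 (mod 2173)
4^32 ≡ 201^2 = 40401 ≡ 1287 (mod 2173)
4^64 ≡ 1287^2 = 1656369 ≡ 543 (mod 2173)
4^128 ≡ 543^2 = 294849 ≡ 1494 (mod 2173)
4^256 ≡ 1494^2 = 2232036 ≡ 365 (mod 2173)
4^512 ≡ 365^2 = 133225 ≡ 672 (mod 2173)
4^1024 ≡ 672^2 = 451584 ≡ 1773 (mod 2173)
4^2048 ≡ 1773^2 = 3143529 ≡ 1371 (mod 2173)
2172 = 2048 + 64 + 32 + 16 + 8 + 4 in binary powers of 2.
So 4^2172 ≡ 1371 · 543 · 1287 · 201 · 346 · 256 ≡ 1533 (mod 2173).
Since 1533 ≠ 1, base 4 is a Fermat witness: 2173 is composite.

1533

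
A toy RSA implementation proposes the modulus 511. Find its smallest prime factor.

7

511 is odd.
Digit sum 7, not divisible by 3.
Ends in 1: not divisible by 5.
7: 511 = 7·73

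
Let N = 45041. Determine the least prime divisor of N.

73

45041 is odd.
Digit sum 14, not divisible by 3.
Ends in 1: not divisible by 5.
7: 45041 = 7·6434 + 3
11: 45041 = 11·4094 + 7
13: 45041 = 13·3464 + 9
17: 45041 = 17·2649 + 8
19: 45041 = 19·2370 + 11
23: 45041 = 23·1958 + 7
29: 45041 = 29·1553 + 4
31: 45041 = 31·1452 + 29
37: 45041 = 37·1217 + 12
41: 45041 = 41·1098 + 23
43: 45041 = 43·1047 + 20
47: 45041 = 47·958 + 15
53: 45041 = 53·849 + 44
59: 45041 = 59·763 + 24
61: 45041 = 61·738 + 23
67: 45041 = 67·672 + 17
71: 45041 = 71·634 + 27
73: 45041 = 73·617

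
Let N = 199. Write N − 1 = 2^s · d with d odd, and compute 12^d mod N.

198

199 − 1 = 198 = 2^1 · 99, so d = 99.
12^1 ≡ 12 (mod 199)
12^2 ≡ 12^2 = 144 ≡ 144 (mod 199)
12^4 ≡ 144^2 = 20736 ≡ 40 (mod 199)
12^8 ≡ 40^2 = 1600 ≡ 8 (mod 199)
12^16 ≡ 8^2 = 64 ≡ 64 (mod 199)
12^32 ≡ 64^2 = 4096 ≡ 116 (mod 199)
12^64 ≡ 116^2 = 13456 ≡ 123 (mod 199)
99 = 64 + 32 + 2 + 1 in binary powers of 2.
So 12^99 ≡ 123 · 116 · 144 · 12 ≡ 198 (mod 199).
Since 12^d ≡ 198 (mod 199), base 12 does not prove 199 composite.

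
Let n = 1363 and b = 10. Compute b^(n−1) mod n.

10^1 ≡ 10 (mod 1363)
10^2 ≡ 10^2 = 100 ≡ 100 (mod 1363)
10^4 ≡ 100^2 = 10000 ≡ 459 (mod 1363)
10^8 ≡ 459^2 = 210681 ≡ 779 (mod 1363)
10^16 ≡ 779^2 = 606841 ≡ 306 (mod 1363)
10^32 ≡ 306^2 = 93636 ≡ 952 (mod 1363)
10^64 ≡ 952^2 = 906304 ≡ 1272 (mod 1363)
10^128 ≡ 1272^2 = 1617984 ≡ 103 (mod 1363)
10^256 ≡ 103^2 = 10609 ≡ 1068 (mod 1363)
10^512 ≡ 1068^2 = 1140624 ≡ 1156 (mod 1363)
10^1024 ≡ 1156^2 = 1336336 ≡ 596 (mod 1363)
1362 = 1024 + 256 + 64 + 16 + 2 in binary powers of 2.
So 10^1362 ≡ 596 · 1068 · 1272 · 306 · 100 ≡ 63 (mod 1363).
Since 63 ≠ 1, base 10 is a Fermat witness: 1363 is composite.

63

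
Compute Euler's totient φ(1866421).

Factor: 1866421 = 83 · 113 · 199.
φ(1866421) = (83−1) · (113−1) · (199−1) = 82 · 112 · 198 = 1818432.

1818432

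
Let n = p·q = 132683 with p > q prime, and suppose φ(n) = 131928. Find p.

479

φ(n) = (p−1)(q−1) = n − (p+q) + 1, so p + q = 132683 − 131928 + 1 = 756.
p and q are the roots of t² − 756t + 132683 = 0.
Discriminant: 756² − 4·132683 = 571536 − 530732 = 40804; √40804 = 202.
q = (756 − 202)/2 = 277, p = (756 + 202)/2 = 479.
Check: 277 · 479 = 132683.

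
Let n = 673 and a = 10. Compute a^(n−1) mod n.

1

10^1 ≡ 10 (mod 673)
10^2 ≡ 10^2 = 100 ≡ 100 (mod 673)
10^4 ≡ 100^2 = 10000 ≡ 578 (mod 673)
10^8 ≡ 578^2 = 334084 ≡ 276 (mod 673)
10^16 ≡ 276^2 = 76176 ≡ 127 (mod 673)
10^32 ≡ 127^2 = 16129 ≡ 650 (mod 673)
10^64 ≡ 650^2 = 422500 ≡ 529 (mod 673)
10^128 ≡ 529^2 = 279841 ≡ 546 (mod 673)
10^256 ≡ 546^2 = 298116 ≡ 650 (mod 673)
10^512 ≡ 650^2 = 422500 ≡ 529 (mod 673)
672 = 512 + 128 + 32 in binary powers of 2.
So 10^672 ≡ 529 · 546 · 650 ≡ 1 (mod 673).
Since the result is 1, base 10 gives no evidence that 673 is composite.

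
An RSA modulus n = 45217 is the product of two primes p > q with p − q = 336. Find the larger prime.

439

Since p = q + 336, we have 45217 = q(q + 336), so q² + 336q − 45217 = 0.
Discriminant: 336² + 4·45217 = 112896 + 180868 = 293764; √293764 = 542.
q = (−336 + 542)/2 = 103, and p = q + 336 = 439.
Check: 103 · 439 = 45217.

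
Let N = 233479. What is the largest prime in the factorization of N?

97

233479 = 29 · 8051
8051 = 83 · 97
97 is prime.
So 233479 = 29 · 83 · 97; the largest prime factor is 97.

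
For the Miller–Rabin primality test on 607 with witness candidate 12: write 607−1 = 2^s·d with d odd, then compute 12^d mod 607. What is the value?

607 − 1 = 606 = 2^1 · 303, so d = 303.
12^1 ≡ 12 (mod 607)
12^2 ≡ 12^2 = 144 ≡ 144 (mod 607)
12^4 ≡ 144^2 = 20736 ≡ 98 (mod 607)
12^8 ≡ 98^2 = 9604 ≡ 499 (mod 607)
12^16 ≡ 499^2 = 249001 ≡ 131 (mod 607)
12^32 ≡ 131^2 = 17161 ≡ 165 (mod 607)
12^64 ≡ 165^2 = 27225 ≡ 517 (mod 607)
12^128 ≡ 517^2 = 267289 ≡ 209 (mod 607)
12^256 ≡ 209^2 = 43681 ≡ 584 (mod 607)
303 = 256 + 32 + 8 + 4 + 2 + 1 in binary powers of 2.
So 12^303 ≡ 584 · 165 · 499 · 98 · 144 · 12 ≡ 606 (mod 607).
Since 12^d ≡ 606 (mod 607), base 12 does not prove 607 composite.

606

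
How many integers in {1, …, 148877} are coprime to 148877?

146068

Factor: 148877 = 53^3.
φ(148877) = 53^2·(53−1) = 146068.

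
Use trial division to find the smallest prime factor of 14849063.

14849063 is odd.
Digit sum 35, not divisible by 3.
Ends in 3: not divisible by 5.
7: 14849063 = 7·2121294 + 5
11: 14849063 = 11·1349914 + 9
13: 14849063 = 13·1142235 + 8
17: 14849063 = 17·873474 + 5
19: 14849063 = 19·781529 + 12
23: 14849063 = 23·645611 + 10
29: 14849063 = 29·512036 + 19
31: 14849063 = 31·479002 + 1
37: 14849063 = 37·401326 + 1
41: 14849063 = 41·362172 + 11
43: 14849063 = 43·345327 + 2
47: 14849063 = 47·315937 + 24
53: 14849063 = 53·280171

53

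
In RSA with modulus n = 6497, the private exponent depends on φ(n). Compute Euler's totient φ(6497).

Factor: 6497 = 73 · 89.
φ(6497) = (73−1) · (89−1) = 72 · 88 = 6336.

6336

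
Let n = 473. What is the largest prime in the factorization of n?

473 = 11 · 43
43 is prime.
So 473 = 11 · 43; the largest prime factor is 43.

43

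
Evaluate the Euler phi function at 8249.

Factor: 8249 = 73 · 113.
φ(8249) = (73−1) · (113−1) = 72 · 112 = 8064.

8064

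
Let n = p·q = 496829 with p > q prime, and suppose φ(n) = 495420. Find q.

691

φ(n) = (p−1)(q−1) = n − (p+q) + 1, so p + q = 496829 − 495420 + 1 = 1410.
p and q are the roots of t² − 1410t + 496829 = 0.
Discriminant: 1410² − 4·496829 = 1988100 − 1987316 = 784; √784 = 28.
q = (1410 − 28)/2 = 691, p = (1410 + 28)/2 = 719.
Check: 691 · 719 = 496829.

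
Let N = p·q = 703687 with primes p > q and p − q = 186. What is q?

Since p = q + 186, we have 703687 = q(q + 186), so q² + 186q − 703687 = 0.
Discriminant: 186² + 4·703687 = 34596 + 2814748 = 2849344; √2849344 = 1688.
q = (−186 + 1688)/2 = 751, and p = q + 186 = 937.
Check: 751 · 937 = 703687.

751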